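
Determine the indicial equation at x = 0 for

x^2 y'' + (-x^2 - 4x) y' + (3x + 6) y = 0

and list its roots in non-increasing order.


Divide by x^2 to reach normal form y'' + P_1(x) y' + P_2(x) y = 0 with P_1(x) = -1 - 4/x and P_2(x) = 3/x + 6/x^2.
x = 0 is a singular point because the y'-coefficient -1 - 4/x has a pole at x = 0 and the y-coefficient 3/x + 6/x^2 has a pole at x = 0.
It is a regular singular point because x P_1(x) = p(x) = -x - 4 and x^2 P_2(x) = q(x) = 3x + 6 are polynomials, hence analytic at x = 0.
p(0) = -4,  q(0) = 6.
Indicial equation: r(r-1) + p(0) r + q(0) = 0, i.e. r^2 + (p(0) - 1) r + q(0) = 0, i.e. r^2 - 5 r + 6 = 0.
Discriminant: (-5)^2 - 4(6) = 1, so r = (5 ± 1)/2.
Solving: r_1 = 3, r_2 = 2.

indicial: r^2 - 5 r + 6 = 0; roots r_1 = 3, r_2 = 2


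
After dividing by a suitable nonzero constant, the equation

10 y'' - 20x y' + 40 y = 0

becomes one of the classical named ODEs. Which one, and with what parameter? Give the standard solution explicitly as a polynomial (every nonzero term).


All three coefficients share the factor 10; dividing through by 10 gives  y'' - 2x y' + 4 y = 0.
This matches the Hermite equation y'' - 2x y' + 2n y = 0 with 2n = 4, so n = 2; the polynomial solution is H_2(x).
With y = sum_k a_k x^k, matching x^k gives (k+2)(k+1) a_{k+2} = 2(k - n) a_k = 2(k - 2) a_k. The right side vanishes at k = 2, so the series with the parity of 2 terminates at degree 2.
Standard normalization: leading coefficient of H_n is 2^n, so a_2 = 2^2 = 4. Work downward with a_k = (k+1)(k+2) a_{k+2} / (2(k - n)):
  a_0 = (1)(2)(4) / (2(0 - 2)) = 8/(-4) = -2
Hence H_2(x) = 4 x^2 - 2.

H_2(x); series = 4 x^2 - 2


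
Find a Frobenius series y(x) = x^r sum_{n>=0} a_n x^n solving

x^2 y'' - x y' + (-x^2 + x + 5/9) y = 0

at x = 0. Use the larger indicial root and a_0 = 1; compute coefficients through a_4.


Write in Frobenius form y'' + (p(x)/x) y' + (q(x)/x^2) y = 0:
  p(x) = -1,  q(x) = -x^2 + x + 5/9.
Indicial equation: r(r-1) + (-1) r + (5/9) = 0 -> roots r_1 = 5/3, r_2 = 1/3.
Take r = r_1 = 5/3. Let y(x) = x^r sum_{n>=0} a_n x^n with a_0 = 1.
Substitute y = x^r sum a_n x^n and match x^{r+n}. The recurrence is
  D(n) a_n + 1 a_{n-1} - 1 a_{n-2} = 0,  where D(n) = (r+n)(r+n-1) + (-1)(r+n) + (5/9).
  a_n = [-1 a_{n-1} + 1 a_{n-2}] / D(n).
Since the indicial polynomial factors as (r - r_1)(r - r_2), D(n) = (r_1 + n - r_1)(r_1 + n - r_2) = n(n + 4/3).
Evaluating step by step (a_0 = 1):
  n = 1: D(1) = 1(1 + 4/3) = 7/3; numerator = -1(1) = -1; a_1 = (-1)/(7/3) = -3/7
  n = 2: D(2) = 2(2 + 4/3) = 20/3; numerator = -1(-3/7) + 1(1) = 10/7; a_2 = (10/7)/(20/3) = 3/14
  n = 3: D(3) = 3(3 + 4/3) = 13; numerator = -1(3/14) + 1(-3/7) = -9/14; a_3 = (-9/14)/(13) = -9/182
  n = 4: D(4) = 4(4 + 4/3) = 64/3; numerator = -1(-9/182) + 1(3/14) = 24/91; a_4 = (24/91)/(64/3) = 9/728

r = 5/3; a_0 = 1; a_1 = -3/7; a_2 = 3/14; a_3 = -9/182; a_4 = 9/728


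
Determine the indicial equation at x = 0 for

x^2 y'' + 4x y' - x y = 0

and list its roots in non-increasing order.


Divide by x^2 to reach normal form y'' + P_1(x) y' + P_2(x) y = 0 with P_1(x) = 4/x and P_2(x) = -1/x.
x = 0 is a singular point because the y'-coefficient 4/x has a pole at x = 0 and the y-coefficient -1/x has a pole at x = 0.
It is a regular singular point because x P_1(x) = p(x) = 4 and x^2 P_2(x) = q(x) = -x are polynomials, hence analytic at x = 0.
p(0) = 4,  q(0) = 0.
Indicial equation: r(r-1) + p(0) r + q(0) = 0, i.e. r^2 + (p(0) - 1) r + q(0) = 0, i.e. r^2 + 3 r = 0.
Discriminant: (3)^2 - 4(0) = 9, so r = (-3 ± 3)/2.
Solving: r_1 = 0, r_2 = -3.

indicial: r^2 + 3 r = 0; roots r_1 = 0, r_2 = -3


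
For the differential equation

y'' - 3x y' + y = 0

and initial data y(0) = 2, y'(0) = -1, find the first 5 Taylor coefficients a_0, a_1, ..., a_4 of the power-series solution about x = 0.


Ansatz: y(x) = sum_{n>=0} a_n x^n, so y'(x) = sum_{n>=1} n a_n x^(n-1) and y''(x) = sum_{n>=2} n(n-1) a_n x^(n-2).
Substitute into P(x) y'' + Q(x) y' + R(x) y = 0 with P(x) = 1, Q(x) = -3x, R(x) = 1, and match powers of x.
Initial conditions: a_0 = 2, a_1 = -1.
Setting the coefficient of each power of x to zero and solving order by order (substituting the coefficients already found):
  x^0: 2 a_2 + a_0 = 0  ->  2 a_2 = -a_0 = -2  ->  a_2 = -1
  x^1: 6 a_3 - 2 a_1 = 0  ->  6 a_3 = 2 a_1 = -2  ->  a_3 = -1/3
  x^2: 12 a_4 - 5 a_2 = 0  ->  12 a_4 = 5 a_2 = -5  ->  a_4 = -5/12
Truncated series: y(x) = 2 - x - x^2 - (1/3) x^3 - (5/12) x^4 + O(x^5).

a_0 = 2; a_1 = -1; a_2 = -1; a_3 = -1/3; a_4 = -5/12


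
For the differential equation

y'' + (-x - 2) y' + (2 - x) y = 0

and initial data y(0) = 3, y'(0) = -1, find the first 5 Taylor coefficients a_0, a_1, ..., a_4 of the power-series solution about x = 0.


Ansatz: y(x) = sum_{n>=0} a_n x^n, so y'(x) = sum_{n>=1} n a_n x^(n-1) and y''(x) = sum_{n>=2} n(n-1) a_n x^(n-2).
Substitute into P(x) y'' + Q(x) y' + R(x) y = 0 with P(x) = 1, Q(x) = -x - 2, R(x) = 2 - x, and match powers of x.
Initial conditions: a_0 = 3, a_1 = -1.
Setting the coefficient of each power of x to zero and solving order by order (substituting the coefficients already found):
  x^0: 2 a_2 - 2 a_1 + 2 a_0 = 0  ->  2 a_2 = 2 a_1 - 2 a_0 = -8  ->  a_2 = -4
  x^1: 6 a_3 - 4 a_2 + a_1 - a_0 = 0  ->  6 a_3 = 4 a_2 - a_1 + a_0 = -12  ->  a_3 = -2
  x^2: 12 a_4 - 6 a_3 - a_1 = 0  ->  12 a_4 = 6 a_3 + a_1 = -13  ->  a_4 = -13/12
Truncated series: y(x) = 3 - x - 4 x^2 - 2 x^3 - (13/12) x^4 + O(x^5).

a_0 = 3; a_1 = -1; a_2 = -4; a_3 = -2; a_4 = -13/12


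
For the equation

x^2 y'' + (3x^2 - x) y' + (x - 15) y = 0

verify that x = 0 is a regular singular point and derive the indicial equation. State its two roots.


Divide by x^2 to reach normal form y'' + P_1(x) y' + P_2(x) y = 0 with P_1(x) = 3 - 1/x and P_2(x) = 1/x - 15/x^2.
x = 0 is a singular point because the y'-coefficient 3 - 1/x has a pole at x = 0 and the y-coefficient 1/x - 15/x^2 has a pole at x = 0.
It is a regular singular point because x P_1(x) = p(x) = 3x - 1 and x^2 P_2(x) = q(x) = x - 15 are polynomials, hence analytic at x = 0.
p(0) = -1,  q(0) = -15.
Indicial equation: r(r-1) + p(0) r + q(0) = 0, i.e. r^2 + (p(0) - 1) r + q(0) = 0, i.e. r^2 - 2 r - 15 = 0.
Discriminant: (-2)^2 - 4(-15) = 64, so r = (2 ± 8)/2.
Solving: r_1 = 5, r_2 = -3.

indicial: r^2 - 2 r - 15 = 0; roots r_1 = 5, r_2 = -3


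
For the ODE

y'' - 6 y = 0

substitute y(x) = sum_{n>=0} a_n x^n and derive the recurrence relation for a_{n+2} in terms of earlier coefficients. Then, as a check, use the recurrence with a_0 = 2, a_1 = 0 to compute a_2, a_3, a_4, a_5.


Substitute y = sum_n a_n x^n into y'' + (const) y = 0.
y''(x) = sum_{n>=0} (n+2)(n+1) a_{n+2} x^n.
The ODE becomes sum_n [(n+2)(n+1) a_{n+2} - 6 a_n] x^n = 0.
Setting each coefficient to zero gives the recurrence:
  (n+2)(n+1) a_{n+2} - 6 a_n = 0,
  a_{n+2} = 6 / ((n+1)(n+2)) a_n.

Check with a_0 = 2, a_1 = 0 (apply the recurrence for n = 0, 1, 2, 3): a_0 = 2, a_1 = 0, a_2 = 6, a_3 = 0, a_4 = 3, a_5 = 0.

a_{n+2} = 6/((n+1)(n+2)) * a_n; check: a_0 = 2, a_1 = 0, a_2 = 6, a_3 = 0, a_4 = 3, a_5 = 0


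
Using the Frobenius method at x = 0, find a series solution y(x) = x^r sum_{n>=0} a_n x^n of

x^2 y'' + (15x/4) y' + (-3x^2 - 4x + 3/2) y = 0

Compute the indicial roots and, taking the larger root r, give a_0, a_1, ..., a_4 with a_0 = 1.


Write in Frobenius form y'' + (p(x)/x) y' + (q(x)/x^2) y = 0:
  p(x) = 15/4,  q(x) = -3x^2 - 4x + 3/2.
Indicial equation: r(r-1) + (15/4) r + (3/2) = 0 -> roots r_1 = -3/4, r_2 = -2.
Take r = r_1 = -3/4. Let y(x) = x^r sum_{n>=0} a_n x^n with a_0 = 1.
Substitute y = x^r sum a_n x^n and match x^{r+n}. The recurrence is
  D(n) a_n - 4 a_{n-1} - 3 a_{n-2} = 0,  where D(n) = (r+n)(r+n-1) + (15/4)(r+n) + (3/2).
  a_n = [4 a_{n-1} + 3 a_{n-2}] / D(n).
Since the indicial polynomial factors as (r - r_1)(r - r_2), D(n) = (r_1 + n - r_1)(r_1 + n - r_2) = n(n + 5/4).
Evaluating step by step (a_0 = 1):
  n = 1: D(1) = 1(1 + 5/4) = 9/4; numerator = 4(1) = 4; a_1 = (4)/(9/4) = 16/9
  n = 2: D(2) = 2(2 + 5/4) = 13/2; numerator = 4(16/9) + 3(1) = 91/9; a_2 = (91/9)/(13/2) = 14/9
  n = 3: D(3) = 3(3 + 5/4) = 51/4; numerator = 4(14/9) + 3(16/9) = 104/9; a_3 = (104/9)/(51/4) = 416/459
  n = 4: D(4) = 4(4 + 5/4) = 21; numerator = 4(416/459) + 3(14/9) = 3806/459; a_4 = (3806/459)/(21) = 3806/9639

r = -3/4; a_0 = 1; a_1 = 16/9; a_2 = 14/9; a_3 = 416/459; a_4 = 3806/9639


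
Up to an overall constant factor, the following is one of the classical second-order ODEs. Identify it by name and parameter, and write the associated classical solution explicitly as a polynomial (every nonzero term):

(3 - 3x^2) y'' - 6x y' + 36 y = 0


All three coefficients share the factor 3; dividing through by 3 gives  (1 - x^2) y'' - 2x y' + 12 y = 0.
This matches the Legendre equation (1 - x^2) y'' - 2x y' + n(n+1) y = 0 (note the -2x y' term) with n(n+1) = 12, so n = 3; the polynomial solution is P_3(x).
With y = sum_k a_k x^k, matching x^k gives (k+2)(k+1) a_{k+2} = [k(k+1) - n(n+1)] a_k = (k - 3)(k + 4) a_k. The right side vanishes at k = 3, so the series with the parity of 3 terminates at degree 3.
Standard normalization (P_n(1) = 1): leading coefficient (2n)!/(2^n (n!)^2) = 720/(8*36) = 5/2, so a_3 = 5/2. Work downward with a_k = (k+1)(k+2) a_{k+2} / ((k - 3)(k + 4)):
  a_1 = (2)(3)(5/2) / ((1 - 3)(1 + 4)) = 15/(-10) = -3/2
Hence P_3(x) = 5 x^3/2 - 3 x/2.

P_3(x); series = 5 x^3/2 - 3 x/2


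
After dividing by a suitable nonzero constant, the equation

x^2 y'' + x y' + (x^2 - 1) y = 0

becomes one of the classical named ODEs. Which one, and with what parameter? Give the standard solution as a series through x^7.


The equation is already in a standard form:  x^2 y'' + x y' + (x^2 - 1) y = 0.
This matches the Bessel equation x^2 y'' + x y' + (x^2 - nu^2) y = 0 with nu^2 = 1, so nu = 1; the solution bounded at x = 0 is J_1(x).
Frobenius at x = 0: indicial roots ±nu; for r = nu the recurrence k(k + 2nu) c_k = -c_{k-2} gives the standard series J_nu(x) = sum_{k>=0} (-1)^k / (k! (k+nu)!) (x/2)^(2k+nu). Evaluate the first 4 terms:
  k = 0: (-1)^0 / (0! * 1! * 2^1) x^1 = 1/(1*1*2) x^1 = (1/2) x^1
  k = 1: (-1)^1 / (1! * 2! * 2^3) x^3 = -1/(1*2*8) x^3 = (-1/16) x^3
  k = 2: (-1)^2 / (2! * 3! * 2^5) x^5 = 1/(2*6*32) x^5 = (1/384) x^5
  k = 3: (-1)^3 / (3! * 4! * 2^7) x^7 = -1/(6*24*128) x^7 = (-1/18432) x^7
Hence J_1(x) = -x^7/18432 + x^5/384 - x^3/16 + x/2 + ....

J_1(x); series = -x^7/18432 + x^5/384 - x^3/16 + x/2


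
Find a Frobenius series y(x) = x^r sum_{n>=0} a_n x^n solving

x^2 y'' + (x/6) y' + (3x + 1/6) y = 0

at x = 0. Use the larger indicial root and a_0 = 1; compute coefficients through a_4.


Write in Frobenius form y'' + (p(x)/x) y' + (q(x)/x^2) y = 0:
  p(x) = 1/6,  q(x) = 3x + 1/6.
Indicial equation: r(r-1) + (1/6) r + (1/6) = 0 -> roots r_1 = 1/2, r_2 = 1/3.
Take r = r_1 = 1/2. Let y(x) = x^r sum_{n>=0} a_n x^n with a_0 = 1.
Substitute y = x^r sum a_n x^n and match x^{r+n}. The recurrence is
  D(n) a_n + 3 a_{n-1} = 0,  where D(n) = (r+n)(r+n-1) + (1/6)(r+n) + (1/6).
  a_n = -3 / D(n) * a_{n-1}.
Since the indicial polynomial factors as (r - r_1)(r - r_2), D(n) = (r_1 + n - r_1)(r_1 + n - r_2) = n(n + 1/6).
Evaluating step by step (a_0 = 1):
  n = 1: D(1) = 1(1 + 1/6) = 7/6; numerator = -3(1) = -3; a_1 = (-3)/(7/6) = -18/7
  n = 2: D(2) = 2(2 + 1/6) = 13/3; numerator = -3(-18/7) = 54/7; a_2 = (54/7)/(13/3) = 162/91
  n = 3: D(3) = 3(3 + 1/6) = 19/2; numerator = -3(162/91) = -486/91; a_3 = (-486/91)/(19/2) = -972/1729
  n = 4: D(4) = 4(4 + 1/6) = 50/3; numerator = -3(-972/1729) = 2916/1729; a_4 = (2916/1729)/(50/3) = 4374/43225

r = 1/2; a_0 = 1; a_1 = -18/7; a_2 = 162/91; a_3 = -972/1729; a_4 = 4374/43225


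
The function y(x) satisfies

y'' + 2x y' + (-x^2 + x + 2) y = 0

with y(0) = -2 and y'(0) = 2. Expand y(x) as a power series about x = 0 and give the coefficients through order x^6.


Ansatz: y(x) = sum_{n>=0} a_n x^n, so y'(x) = sum_{n>=1} n a_n x^(n-1) and y''(x) = sum_{n>=2} n(n-1) a_n x^(n-2).
Substitute into P(x) y'' + Q(x) y' + R(x) y = 0 with P(x) = 1, Q(x) = 2x, R(x) = -x^2 + x + 2, and match powers of x.
Initial conditions: a_0 = -2, a_1 = 2.
Setting the coefficient of each power of x to zero and solving order by order (substituting the coefficients already found):
  x^0: 2 a_2 + 2 a_0 = 0  ->  2 a_2 = -2 a_0 = 4  ->  a_2 = 2
  x^1: 6 a_3 + 4 a_1 + a_0 = 0  ->  6 a_3 = -4 a_1 - a_0 = -6  ->  a_3 = -1
  x^2: 12 a_4 + 6 a_2 + a_1 - a_0 = 0  ->  12 a_4 = -6 a_2 - a_1 + a_0 = -16  ->  a_4 = -4/3
  x^3: 20 a_5 + 8 a_3 + a_2 - a_1 = 0  ->  20 a_5 = -8 a_3 - a_2 + a_1 = 8  ->  a_5 = 2/5
  x^4: 30 a_6 + 10 a_4 + a_3 - a_2 = 0  ->  30 a_6 = -10 a_4 - a_3 + a_2 = 49/3  ->  a_6 = 49/90
Truncated series: y(x) = -2 + 2 x + 2 x^2 - x^3 - (4/3) x^4 + (2/5) x^5 + (49/90) x^6 + O(x^7).

a_0 = -2; a_1 = 2; a_2 = 2; a_3 = -1; a_4 = -4/3; a_5 = 2/5; a_6 = 49/90


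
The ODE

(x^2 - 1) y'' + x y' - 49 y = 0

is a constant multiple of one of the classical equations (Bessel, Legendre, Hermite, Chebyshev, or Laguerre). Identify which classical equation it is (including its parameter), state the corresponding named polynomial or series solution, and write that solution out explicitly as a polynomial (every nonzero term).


All three coefficients share the factor -1; dividing through by -1 gives  (1 - x^2) y'' - x y' + 49 y = 0.
This matches the Chebyshev equation (1 - x^2) y'' - x y' + n^2 y = 0 (note the -x y' term, not -2x y') with n^2 = 49, so n = 7; the polynomial solution is T_7(x).
With y = sum_k a_k x^k, matching x^k gives (k+2)(k+1) a_{k+2} = (k^2 - n^2) a_k = (k - 7)(k + 7) a_k. The right side vanishes at k = 7, so the series with the parity of 7 terminates at degree 7.
Standard normalization: leading coefficient of T_n is 2^(n-1), so a_7 = 2^6 = 64. Work downward with a_k = (k+1)(k+2) a_{k+2} / ((k - 7)(k + 7)):
  a_5 = (6)(7)(64) / ((5 - 7)(5 + 7)) = 2688/(-24) = -112
  a_3 = (4)(5)(-112) / ((3 - 7)(3 + 7)) = -2240/(-40) = 56
  a_1 = (2)(3)(56) / ((1 - 7)(1 + 7)) = 336/(-48) = -7
Hence T_7(x) = 64 x^7 - 112 x^5 + 56 x^3 - 7 x.

T_7(x); series = 64 x^7 - 112 x^5 + 56 x^3 - 7 x


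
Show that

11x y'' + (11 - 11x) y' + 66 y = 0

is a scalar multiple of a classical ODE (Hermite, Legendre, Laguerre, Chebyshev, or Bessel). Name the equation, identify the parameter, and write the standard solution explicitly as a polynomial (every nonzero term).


All three coefficients share the factor 11; dividing through by 11 gives  x y'' + (1 - x) y' + 6 y = 0.
This matches the Laguerre equation x y'' + (1 - x) y' + n y = 0 with n = 6; the polynomial solution is L_6(x).
With y = sum_k a_k x^k, matching x^k gives (k+1)k a_{k+1} + (k+1) a_{k+1} - k a_k + n a_k = 0, i.e. (k+1)^2 a_{k+1} = (k - n) a_k = (k - 6) a_k. The right side vanishes at k = 6, so the series terminates at degree 6.
Standard normalization L_n(0) = 1 gives a_0 = 1. Work upward with a_{k+1} = (k - 6) a_k / (k+1)^2:
  a_1 = (0 - 6)(1) / 1^2 = -6/1 = -6
  a_2 = (1 - 6)(-6) / 2^2 = 30/4 = 15/2
  a_3 = (2 - 6)(15/2) / 3^2 = -30/9 = -10/3
  a_4 = (3 - 6)(-10/3) / 4^2 = 10/16 = 5/8
  a_5 = (4 - 6)(5/8) / 5^2 = (-5/4)/25 = -1/20
  a_6 = (5 - 6)(-1/20) / 6^2 = (1/20)/36 = 1/720
Hence L_6(x) = x^6/720 - x^5/20 + 5 x^4/8 - 10 x^3/3 + 15 x^2/2 - 6 x + 1.

L_6(x); series = x^6/720 - x^5/20 + 5 x^4/8 - 10 x^3/3 + 15 x^2/2 - 6 x + 1


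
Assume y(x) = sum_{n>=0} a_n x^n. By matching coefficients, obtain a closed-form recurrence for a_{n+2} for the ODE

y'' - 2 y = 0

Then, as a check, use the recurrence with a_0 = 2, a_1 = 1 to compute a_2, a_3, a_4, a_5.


Substitute y = sum_n a_n x^n into y'' + (const) y = 0.
y''(x) = sum_{n>=0} (n+2)(n+1) a_{n+2} x^n.
The ODE becomes sum_n [(n+2)(n+1) a_{n+2} - 2 a_n] x^n = 0.
Setting each coefficient to zero gives the recurrence:
  (n+2)(n+1) a_{n+2} - 2 a_n = 0,
  a_{n+2} = 2 / ((n+1)(n+2)) a_n.

Check with a_0 = 2, a_1 = 1 (apply the recurrence for n = 0, 1, 2, 3): a_0 = 2, a_1 = 1, a_2 = 2, a_3 = 1/3, a_4 = 1/3, a_5 = 1/30.

a_{n+2} = 2/((n+1)(n+2)) * a_n; check: a_0 = 2, a_1 = 1, a_2 = 2, a_3 = 1/3, a_4 = 1/3, a_5 = 1/30


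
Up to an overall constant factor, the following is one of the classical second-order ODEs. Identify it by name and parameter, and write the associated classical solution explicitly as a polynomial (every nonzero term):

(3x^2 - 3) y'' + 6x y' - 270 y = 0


All three coefficients share the factor -3; dividing through by -3 gives  (1 - x^2) y'' - 2x y' + 90 y = 0.
This matches the Legendre equation (1 - x^2) y'' - 2x y' + n(n+1) y = 0 (note the -2x y' term) with n(n+1) = 90, so n = 9; the polynomial solution is P_9(x).
With y = sum_k a_k x^k, matching x^k gives (k+2)(k+1) a_{k+2} = [k(k+1) - n(n+1)] a_k = (k - 9)(k + 10) a_k. The right side vanishes at k = 9, so the series with the parity of 9 terminates at degree 9.
Standard normalization (P_n(1) = 1): leading coefficient (2n)!/(2^n (n!)^2) = 6402373705728000/(512*131681894400) = 12155/128, so a_9 = 12155/128. Work downward with a_k = (k+1)(k+2) a_{k+2} / ((k - 9)(k + 10)):
  a_7 = (8)(9)(12155/128) / ((7 - 9)(7 + 10)) = (109395/16)/(-34) = -6435/32
  a_5 = (6)(7)(-6435/32) / ((5 - 9)(5 + 10)) = (-135135/16)/(-60) = 9009/64
  a_3 = (4)(5)(9009/64) / ((3 - 9)(3 + 10)) = (45045/16)/(-78) = -1155/32
  a_1 = (2)(3)(-1155/32) / ((1 - 9)(1 + 10)) = (-3465/16)/(-88) = 315/128
Hence P_9(x) = 12155 x^9/128 - 6435 x^7/32 + 9009 x^5/64 - 1155 x^3/32 + 315 x/128.

P_9(x); series = 12155 x^9/128 - 6435 x^7/32 + 9009 x^5/64 - 1155 x^3/32 + 315 x/128


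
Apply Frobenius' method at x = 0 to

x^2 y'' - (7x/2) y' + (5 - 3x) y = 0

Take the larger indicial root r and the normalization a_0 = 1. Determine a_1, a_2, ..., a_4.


Write in Frobenius form y'' + (p(x)/x) y' + (q(x)/x^2) y = 0:
  p(x) = -7/2,  q(x) = 5 - 3x.
Indicial equation: r(r-1) + (-7/2) r + (5) = 0 -> roots r_1 = 5/2, r_2 = 2.
Take r = r_1 = 5/2. Let y(x) = x^r sum_{n>=0} a_n x^n with a_0 = 1.
Substitute y = x^r sum a_n x^n and match x^{r+n}. The recurrence is
  D(n) a_n - 3 a_{n-1} = 0,  where D(n) = (r+n)(r+n-1) + (-7/2)(r+n) + (5).
  a_n = 3 / D(n) * a_{n-1}.
Since the indicial polynomial factors as (r - r_1)(r - r_2), D(n) = (r_1 + n - r_1)(r_1 + n - r_2) = n(n + 1/2).
Evaluating step by step (a_0 = 1):
  n = 1: D(1) = 1(1 + 1/2) = 3/2; numerator = 3(1) = 3; a_1 = (3)/(3/2) = 2
  n = 2: D(2) = 2(2 + 1/2) = 5; numerator = 3(2) = 6; a_2 = (6)/(5) = 6/5
  n = 3: D(3) = 3(3 + 1/2) = 21/2; numerator = 3(6/5) = 18/5; a_3 = (18/5)/(21/2) = 12/35
  n = 4: D(4) = 4(4 + 1/2) = 18; numerator = 3(12/35) = 36/35; a_4 = (36/35)/(18) = 2/35

r = 5/2; a_0 = 1; a_1 = 2; a_2 = 6/5; a_3 = 12/35; a_4 = 2/35


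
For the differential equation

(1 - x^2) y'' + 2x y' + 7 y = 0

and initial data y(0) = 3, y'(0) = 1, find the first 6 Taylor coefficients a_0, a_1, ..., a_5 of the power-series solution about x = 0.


Ansatz: y(x) = sum_{n>=0} a_n x^n, so y'(x) = sum_{n>=1} n a_n x^(n-1) and y''(x) = sum_{n>=2} n(n-1) a_n x^(n-2).
Substitute into P(x) y'' + Q(x) y' + R(x) y = 0 with P(x) = 1 - x^2, Q(x) = 2x, R(x) = 7, and match powers of x.
Initial conditions: a_0 = 3, a_1 = 1.
Setting the coefficient of each power of x to zero and solving order by order (substituting the coefficients already found):
  x^0: 2 a_2 + 7 a_0 = 0  ->  2 a_2 = -7 a_0 = -21  ->  a_2 = -21/2
  x^1: 6 a_3 + 9 a_1 = 0  ->  6 a_3 = -9 a_1 = -9  ->  a_3 = -3/2
  x^2: 12 a_4 + 9 a_2 = 0  ->  12 a_4 = -9 a_2 = 189/2  ->  a_4 = 63/8
  x^3: 20 a_5 + 7 a_3 = 0  ->  20 a_5 = -7 a_3 = 21/2  ->  a_5 = 21/40
Truncated series: y(x) = 3 + x - (21/2) x^2 - (3/2) x^3 + (63/8) x^4 + (21/40) x^5 + O(x^6).

a_0 = 3; a_1 = 1; a_2 = -21/2; a_3 = -3/2; a_4 = 63/8; a_5 = 21/40


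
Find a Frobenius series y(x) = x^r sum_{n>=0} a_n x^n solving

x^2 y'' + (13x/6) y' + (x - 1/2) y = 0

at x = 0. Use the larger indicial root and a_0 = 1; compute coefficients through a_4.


Write in Frobenius form y'' + (p(x)/x) y' + (q(x)/x^2) y = 0:
  p(x) = 13/6,  q(x) = x - 1/2.
Indicial equation: r(r-1) + (13/6) r + (-1/2) = 0 -> roots r_1 = 1/3, r_2 = -3/2.
Take r = r_1 = 1/3. Let y(x) = x^r sum_{n>=0} a_n x^n with a_0 = 1.
Substitute y = x^r sum a_n x^n and match x^{r+n}. The recurrence is
  D(n) a_n + 1 a_{n-1} = 0,  where D(n) = (r+n)(r+n-1) + (13/6)(r+n) + (-1/2).
  a_n = -1 / D(n) * a_{n-1}.
Since the indicial polynomial factors as (r - r_1)(r - r_2), D(n) = (r_1 + n - r_1)(r_1 + n - r_2) = n(n + 11/6).
Evaluating step by step (a_0 = 1):
  n = 1: D(1) = 1(1 + 11/6) = 17/6; numerator = -1(1) = -1; a_1 = (-1)/(17/6) = -6/17
  n = 2: D(2) = 2(2 + 11/6) = 23/3; numerator = -1(-6/17) = 6/17; a_2 = (6/17)/(23/3) = 18/391
  n = 3: D(3) = 3(3 + 11/6) = 29/2; numerator = -1(18/391) = -18/391; a_3 = (-18/391)/(29/2) = -36/11339
  n = 4: D(4) = 4(4 + 11/6) = 70/3; numerator = -1(-36/11339) = 36/11339; a_4 = (36/11339)/(70/3) = 54/396865

r = 1/3; a_0 = 1; a_1 = -6/17; a_2 = 18/391; a_3 = -36/11339; a_4 = 54/396865


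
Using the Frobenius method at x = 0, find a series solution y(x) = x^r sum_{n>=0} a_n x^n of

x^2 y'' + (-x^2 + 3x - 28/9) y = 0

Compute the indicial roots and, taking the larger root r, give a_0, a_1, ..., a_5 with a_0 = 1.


Write in Frobenius form y'' + (p(x)/x) y' + (q(x)/x^2) y = 0:
  p(x) = 0,  q(x) = -x^2 + 3x - 28/9.
Indicial equation: r(r-1) + (0) r + (-28/9) = 0 -> roots r_1 = 7/3, r_2 = -4/3.
Take r = r_1 = 7/3. Let y(x) = x^r sum_{n>=0} a_n x^n with a_0 = 1.
Substitute y = x^r sum a_n x^n and match x^{r+n}. The recurrence is
  D(n) a_n + 3 a_{n-1} - 1 a_{n-2} = 0,  where D(n) = (r+n)(r+n-1) + (0)(r+n) + (-28/9).
  a_n = [-3 a_{n-1} + 1 a_{n-2}] / D(n).
Since the indicial polynomial factors as (r - r_1)(r - r_2), D(n) = (r_1 + n - r_1)(r_1 + n - r_2) = n(n + 11/3).
Evaluating step by step (a_0 = 1):
  n = 1: D(1) = 1(1 + 11/3) = 14/3; numerator = -3(1) = -3; a_1 = (-3)/(14/3) = -9/14
  n = 2: D(2) = 2(2 + 11/3) = 34/3; numerator = -3(-9/14) + 1(1) = 41/14; a_2 = (41/14)/(34/3) = 123/476
  n = 3: D(3) = 3(3 + 11/3) = 20; numerator = -3(123/476) + 1(-9/14) = -675/476; a_3 = (-675/476)/(20) = -135/1904
  n = 4: D(4) = 4(4 + 11/3) = 92/3; numerator = -3(-135/1904) + 1(123/476) = 897/1904; a_4 = (897/1904)/(92/3) = 117/7616
  n = 5: D(5) = 5(5 + 11/3) = 130/3; numerator = -3(117/7616) + 1(-135/1904) = -891/7616; a_5 = (-891/7616)/(130/3) = -2673/990080

r = 7/3; a_0 = 1; a_1 = -9/14; a_2 = 123/476; a_3 = -135/1904; a_4 = 117/7616; a_5 = -2673/990080


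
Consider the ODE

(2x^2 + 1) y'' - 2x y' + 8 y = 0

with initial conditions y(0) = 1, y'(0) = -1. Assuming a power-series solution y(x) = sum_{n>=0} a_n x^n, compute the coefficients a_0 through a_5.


Ansatz: y(x) = sum_{n>=0} a_n x^n, so y'(x) = sum_{n>=1} n a_n x^(n-1) and y''(x) = sum_{n>=2} n(n-1) a_n x^(n-2).
Substitute into P(x) y'' + Q(x) y' + R(x) y = 0 with P(x) = 2x^2 + 1, Q(x) = -2x, R(x) = 8, and match powers of x.
Initial conditions: a_0 = 1, a_1 = -1.
Setting the coefficient of each power of x to zero and solving order by order (substituting the coefficients already found):
  x^0: 2 a_2 + 8 a_0 = 0  ->  2 a_2 = -8 a_0 = -8  ->  a_2 = -4
  x^1: 6 a_3 + 6 a_1 = 0  ->  6 a_3 = -6 a_1 = 6  ->  a_3 = 1
  x^2: 12 a_4 + 8 a_2 = 0  ->  12 a_4 = -8 a_2 = 32  ->  a_4 = 8/3
  x^3: 20 a_5 + 14 a_3 = 0  ->  20 a_5 = -14 a_3 = -14  ->  a_5 = -7/10
Truncated series: y(x) = 1 - x - 4 x^2 + x^3 + (8/3) x^4 - (7/10) x^5 + O(x^6).

a_0 = 1; a_1 = -1; a_2 = -4; a_3 = 1; a_4 = 8/3; a_5 = -7/10


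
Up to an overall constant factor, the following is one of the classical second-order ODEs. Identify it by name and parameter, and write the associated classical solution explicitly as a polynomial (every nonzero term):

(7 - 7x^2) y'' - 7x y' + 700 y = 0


All three coefficients share the factor 7; dividing through by 7 gives  (1 - x^2) y'' - x y' + 100 y = 0.
This matches the Chebyshev equation (1 - x^2) y'' - x y' + n^2 y = 0 (note the -x y' term, not -2x y') with n^2 = 100, so n = 10; the polynomial solution is T_10(x).
With y = sum_k a_k x^k, matching x^k gives (k+2)(k+1) a_{k+2} = (k^2 - n^2) a_k = (k - 10)(k + 10) a_k. The right side vanishes at k = 10, so the series with the parity of 10 terminates at degree 10.
Standard normalization: leading coefficient of T_n is 2^(n-1), so a_10 = 2^9 = 512. Work downward with a_k = (k+1)(k+2) a_{k+2} / ((k - 10)(k + 10)):
  a_8 = (9)(10)(512) / ((8 - 10)(8 + 10)) = 46080/(-36) = -1280
  a_6 = (7)(8)(-1280) / ((6 - 10)(6 + 10)) = -71680/(-64) = 1120
  a_4 = (5)(6)(1120) / ((4 - 10)(4 + 10)) = 33600/(-84) = -400
  a_2 = (3)(4)(-400) / ((2 - 10)(2 + 10)) = -4800/(-96) = 50
  a_0 = (1)(2)(50) / ((0 - 10)(0 + 10)) = 100/(-100) = -1
Hence T_10(x) = 512 x^10 - 1280 x^8 + 1120 x^6 - 400 x^4 + 50 x^2 - 1.

T_10(x); series = 512 x^10 - 1280 x^8 + 1120 x^6 - 400 x^4 + 50 x^2 - 1


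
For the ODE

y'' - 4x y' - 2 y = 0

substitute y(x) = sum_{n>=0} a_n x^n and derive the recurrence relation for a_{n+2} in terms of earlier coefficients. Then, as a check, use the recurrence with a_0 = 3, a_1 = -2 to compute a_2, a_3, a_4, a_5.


Substitute y = sum_n a_n x^n.
y''(x) has coefficient (n+2)(n+1) a_{n+2} at x^n;
-4 x y'(x) has coefficient -4 n a_n at x^n (shift);
-2 y(x) has coefficient -2 a_n at x^n.
Matching x^n: (n+2)(n+1) a_{n+2} + (-4n - 2) a_n = 0.
Thus a_{n+2} = (4n + 2) / ((n+1)(n+2)) * a_n.

Check with a_0 = 3, a_1 = -2 (apply the recurrence for n = 0, 1, 2, 3): a_0 = 3, a_1 = -2, a_2 = 3, a_3 = -2, a_4 = 5/2, a_5 = -7/5.

a_(n+2) = (4n + 2) / ((n+1)(n+2)) * a_n; check: a_0 = 3, a_1 = -2, a_2 = 3, a_3 = -2, a_4 = 5/2, a_5 = -7/5


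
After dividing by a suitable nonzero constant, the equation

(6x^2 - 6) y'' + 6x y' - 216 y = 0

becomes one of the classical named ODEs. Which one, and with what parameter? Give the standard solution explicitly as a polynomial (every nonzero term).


All three coefficients share the factor -6; dividing through by -6 gives  (1 - x^2) y'' - x y' + 36 y = 0.
This matches the Chebyshev equation (1 - x^2) y'' - x y' + n^2 y = 0 (note the -x y' term, not -2x y') with n^2 = 36, so n = 6; the polynomial solution is T_6(x).
With y = sum_k a_k x^k, matching x^k gives (k+2)(k+1) a_{k+2} = (k^2 - n^2) a_k = (k - 6)(k + 6) a_k. The right side vanishes at k = 6, so the series with the parity of 6 terminates at degree 6.
Standard normalization: leading coefficient of T_n is 2^(n-1), so a_6 = 2^5 = 32. Work downward with a_k = (k+1)(k+2) a_{k+2} / ((k - 6)(k + 6)):
  a_4 = (5)(6)(32) / ((4 - 6)(4 + 6)) = 960/(-20) = -48
  a_2 = (3)(4)(-48) / ((2 - 6)(2 + 6)) = -576/(-32) = 18
  a_0 = (1)(2)(18) / ((0 - 6)(0 + 6)) = 36/(-36) = -1
Hence T_6(x) = 32 x^6 - 48 x^4 + 18 x^2 - 1.

T_6(x); series = 32 x^6 - 48 x^4 + 18 x^2 - 1


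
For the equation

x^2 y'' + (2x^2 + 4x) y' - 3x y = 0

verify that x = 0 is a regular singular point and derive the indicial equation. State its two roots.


Divide by x^2 to reach normal form y'' + P_1(x) y' + P_2(x) y = 0 with P_1(x) = 2 + 4/x and P_2(x) = -3/x.
x = 0 is a singular point because the y'-coefficient 2 + 4/x has a pole at x = 0 and the y-coefficient -3/x has a pole at x = 0.
It is a regular singular point because x P_1(x) = p(x) = 2x + 4 and x^2 P_2(x) = q(x) = -3x are polynomials, hence analytic at x = 0.
p(0) = 4,  q(0) = 0.
Indicial equation: r(r-1) + p(0) r + q(0) = 0, i.e. r^2 + (p(0) - 1) r + q(0) = 0, i.e. r^2 + 3 r = 0.
Discriminant: (3)^2 - 4(0) = 9, so r = (-3 ± 3)/2.
Solving: r_1 = 0, r_2 = -3.

indicial: r^2 + 3 r = 0; roots r_1 = 0, r_2 = -3


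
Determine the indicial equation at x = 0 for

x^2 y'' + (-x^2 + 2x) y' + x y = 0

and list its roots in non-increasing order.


Divide by x^2 to reach normal form y'' + P_1(x) y' + P_2(x) y = 0 with P_1(x) = -1 + 2/x and P_2(x) = 1/x.
x = 0 is a singular point because the y'-coefficient -1 + 2/x has a pole at x = 0 and the y-coefficient 1/x has a pole at x = 0.
It is a regular singular point because x P_1(x) = p(x) = 2 - x and x^2 P_2(x) = q(x) = x are polynomials, hence analytic at x = 0.
p(0) = 2,  q(0) = 0.
Indicial equation: r(r-1) + p(0) r + q(0) = 0, i.e. r^2 + (p(0) - 1) r + q(0) = 0, i.e. r^2 + 1 r = 0.
Discriminant: (1)^2 - 4(0) = 1, so r = (-1 ± 1)/2.
Solving: r_1 = 0, r_2 = -1.

indicial: r^2 + 1 r = 0; roots r_1 = 0, r_2 = -1


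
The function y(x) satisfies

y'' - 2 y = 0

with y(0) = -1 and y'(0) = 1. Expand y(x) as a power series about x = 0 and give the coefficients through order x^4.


Ansatz: y(x) = sum_{n>=0} a_n x^n, so y'(x) = sum_{n>=1} n a_n x^(n-1) and y''(x) = sum_{n>=2} n(n-1) a_n x^(n-2).
Substitute into P(x) y'' + Q(x) y' + R(x) y = 0 with P(x) = 1, Q(x) = 0, R(x) = -2, and match powers of x.
Initial conditions: a_0 = -1, a_1 = 1.
Setting the coefficient of each power of x to zero and solving order by order (substituting the coefficients already found):
  x^0: 2 a_2 - 2 a_0 = 0  ->  2 a_2 = 2 a_0 = -2  ->  a_2 = -1
  x^1: 6 a_3 - 2 a_1 = 0  ->  6 a_3 = 2 a_1 = 2  ->  a_3 = 1/3
  x^2: 12 a_4 - 2 a_2 = 0  ->  12 a_4 = 2 a_2 = -2  ->  a_4 = -1/6
Truncated series: y(x) = -1 + x - x^2 + (1/3) x^3 - (1/6) x^4 + O(x^5).

a_0 = -1; a_1 = 1; a_2 = -1; a_3 = 1/3; a_4 = -1/6


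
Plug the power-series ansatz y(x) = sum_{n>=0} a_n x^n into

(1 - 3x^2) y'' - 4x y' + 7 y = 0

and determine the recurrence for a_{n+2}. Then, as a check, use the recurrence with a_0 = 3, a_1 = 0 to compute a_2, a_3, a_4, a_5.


Substitute y = sum_n a_n x^n.
(1 - 3 x^2) y'' contributes (n+2)(n+1) a_{n+2} - 3 n(n-1) a_n at x^n.
-4 x y'(x) contributes -4 n a_n at x^n.
7 y(x) contributes 7 a_n at x^n.
Matching x^n: (n+2)(n+1) a_{n+2} + (-3 n(n-1) - 4 n + 7) a_n = 0.
Thus a_{n+2} = (3 n(n-1) + 4 n - 7) / ((n+1)(n+2)) * a_n.

Check with a_0 = 3, a_1 = 0 (apply the recurrence for n = 0, 1, 2, 3): a_0 = 3, a_1 = 0, a_2 = -21/2, a_3 = 0, a_4 = -49/8, a_5 = 0.

a_(n+2) = (3 n(n-1) + 4 n - 7) / ((n+1)(n+2)) * a_n; check: a_0 = 3, a_1 = 0, a_2 = -21/2, a_3 = 0, a_4 = -49/8, a_5 = 0


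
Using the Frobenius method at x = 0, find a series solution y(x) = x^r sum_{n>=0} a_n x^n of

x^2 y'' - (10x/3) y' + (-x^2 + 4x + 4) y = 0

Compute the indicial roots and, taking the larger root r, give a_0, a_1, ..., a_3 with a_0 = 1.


Write in Frobenius form y'' + (p(x)/x) y' + (q(x)/x^2) y = 0:
  p(x) = -10/3,  q(x) = -x^2 + 4x + 4.
Indicial equation: r(r-1) + (-10/3) r + (4) = 0 -> roots r_1 = 3, r_2 = 4/3.
Take r = r_1 = 3. Let y(x) = x^r sum_{n>=0} a_n x^n with a_0 = 1.
Substitute y = x^r sum a_n x^n and match x^{r+n}. The recurrence is
  D(n) a_n + 4 a_{n-1} - 1 a_{n-2} = 0,  where D(n) = (r+n)(r+n-1) + (-10/3)(r+n) + (4).
  a_n = [-4 a_{n-1} + 1 a_{n-2}] / D(n).
Since the indicial polynomial factors as (r - r_1)(r - r_2), D(n) = (r_1 + n - r_1)(r_1 + n - r_2) = n(n + 5/3).
Evaluating step by step (a_0 = 1):
  n = 1: D(1) = 1(1 + 5/3) = 8/3; numerator = -4(1) = -4; a_1 = (-4)/(8/3) = -3/2
  n = 2: D(2) = 2(2 + 5/3) = 22/3; numerator = -4(-3/2) + 1(1) = 7; a_2 = (7)/(22/3) = 21/22
  n = 3: D(3) = 3(3 + 5/3) = 14; numerator = -4(21/22) + 1(-3/2) = -117/22; a_3 = (-117/22)/(14) = -117/308

r = 3; a_0 = 1; a_1 = -3/2; a_2 = 21/22; a_3 = -117/308


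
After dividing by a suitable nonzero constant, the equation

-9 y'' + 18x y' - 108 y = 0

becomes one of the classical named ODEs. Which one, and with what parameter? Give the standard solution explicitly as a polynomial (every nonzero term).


All three coefficients share the factor -9; dividing through by -9 gives  y'' - 2x y' + 12 y = 0.
This matches the Hermite equation y'' - 2x y' + 2n y = 0 with 2n = 12, so n = 6; the polynomial solution is H_6(x).
With y = sum_k a_k x^k, matching x^k gives (k+2)(k+1) a_{k+2} = 2(k - n) a_k = 2(k - 6) a_k. The right side vanishes at k = 6, so the series with the parity of 6 terminates at degree 6.
Standard normalization: leading coefficient of H_n is 2^n, so a_6 = 2^6 = 64. Work downward with a_k = (k+1)(k+2) a_{k+2} / (2(k - n)):
  a_4 = (5)(6)(64) / (2(4 - 6)) = 1920/(-4) = -480
  a_2 = (3)(4)(-480) / (2(2 - 6)) = -5760/(-8) = 720
  a_0 = (1)(2)(720) / (2(0 - 6)) = 1440/(-12) = -120
Hence H_6(x) = 64 x^6 - 480 x^4 + 720 x^2 - 120.

H_6(x); series = 64 x^6 - 480 x^4 + 720 x^2 - 120


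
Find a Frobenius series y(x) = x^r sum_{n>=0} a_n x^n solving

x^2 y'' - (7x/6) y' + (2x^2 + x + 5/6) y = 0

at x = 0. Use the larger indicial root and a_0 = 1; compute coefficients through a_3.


Write in Frobenius form y'' + (p(x)/x) y' + (q(x)/x^2) y = 0:
  p(x) = -7/6,  q(x) = 2x^2 + x + 5/6.
Indicial equation: r(r-1) + (-7/6) r + (5/6) = 0 -> roots r_1 = 5/3, r_2 = 1/2.
Take r = r_1 = 5/3. Let y(x) = x^r sum_{n>=0} a_n x^n with a_0 = 1.
Substitute y = x^r sum a_n x^n and match x^{r+n}. The recurrence is
  D(n) a_n + 1 a_{n-1} + 2 a_{n-2} = 0,  where D(n) = (r+n)(r+n-1) + (-7/6)(r+n) + (5/6).
  a_n = [-1 a_{n-1} - 2 a_{n-2}] / D(n).
Since the indicial polynomial factors as (r - r_1)(r - r_2), D(n) = (r_1 + n - r_1)(r_1 + n - r_2) = n(n + 7/6).
Evaluating step by step (a_0 = 1):
  n = 1: D(1) = 1(1 + 7/6) = 13/6; numerator = -1(1) = -1; a_1 = (-1)/(13/6) = -6/13
  n = 2: D(2) = 2(2 + 7/6) = 19/3; numerator = -1(-6/13) - 2(1) = -20/13; a_2 = (-20/13)/(19/3) = -60/247
  n = 3: D(3) = 3(3 + 7/6) = 25/2; numerator = -1(-60/247) - 2(-6/13) = 288/247; a_3 = (288/247)/(25/2) = 576/6175

r = 5/3; a_0 = 1; a_1 = -6/13; a_2 = -60/247; a_3 = 576/6175


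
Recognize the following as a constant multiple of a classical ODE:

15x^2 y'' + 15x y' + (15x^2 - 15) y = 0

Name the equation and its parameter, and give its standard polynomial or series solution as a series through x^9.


All three coefficients share the factor 15; dividing through by 15 gives  x^2 y'' + x y' + (x^2 - 1) y = 0.
This matches the Bessel equation x^2 y'' + x y' + (x^2 - nu^2) y = 0 with nu^2 = 1, so nu = 1; the solution bounded at x = 0 is J_1(x).
Frobenius at x = 0: indicial roots ±nu; for r = nu the recurrence k(k + 2nu) c_k = -c_{k-2} gives the standard series J_nu(x) = sum_{k>=0} (-1)^k / (k! (k+nu)!) (x/2)^(2k+nu). Evaluate the first 5 terms:
  k = 0: (-1)^0 / (0! * 1! * 2^1) x^1 = 1/(1*1*2) x^1 = (1/2) x^1
  k = 1: (-1)^1 / (1! * 2! * 2^3) x^3 = -1/(1*2*8) x^3 = (-1/16) x^3
  k = 2: (-1)^2 / (2! * 3! * 2^5) x^5 = 1/(2*6*32) x^5 = (1/384) x^5
  k = 3: (-1)^3 / (3! * 4! * 2^7) x^7 = -1/(6*24*128) x^7 = (-1/18432) x^7
  k = 4: (-1)^4 / (4! * 5! * 2^9) x^9 = 1/(24*120*512) x^9 = (1/1474560) x^9
Hence J_1(x) = x^9/1474560 - x^7/18432 + x^5/384 - x^3/16 + x/2 + ....

J_1(x); series = x^9/1474560 - x^7/18432 + x^5/384 - x^3/16 + x/2


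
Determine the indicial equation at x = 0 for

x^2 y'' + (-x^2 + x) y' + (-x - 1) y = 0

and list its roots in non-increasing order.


Divide by x^2 to reach normal form y'' + P_1(x) y' + P_2(x) y = 0 with P_1(x) = -1 + 1/x and P_2(x) = -1/x - 1/x^2.
x = 0 is a singular point because the y'-coefficient -1 + 1/x has a pole at x = 0 and the y-coefficient -1/x - 1/x^2 has a pole at x = 0.
It is a regular singular point because x P_1(x) = p(x) = 1 - x and x^2 P_2(x) = q(x) = -x - 1 are polynomials, hence analytic at x = 0.
p(0) = 1,  q(0) = -1.
Indicial equation: r(r-1) + p(0) r + q(0) = 0, i.e. r^2 + (p(0) - 1) r + q(0) = 0, i.e. r^2 - 1 = 0.
Discriminant: (0)^2 - 4(-1) = 4, so r = (0 ± 2)/2.
Solving: r_1 = 1, r_2 = -1.

indicial: r^2 - 1 = 0; roots r_1 = 1, r_2 = -1


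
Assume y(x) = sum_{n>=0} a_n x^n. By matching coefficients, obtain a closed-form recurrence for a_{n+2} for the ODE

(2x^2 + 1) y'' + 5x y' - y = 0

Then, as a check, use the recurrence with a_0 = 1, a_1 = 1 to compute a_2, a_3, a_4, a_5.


Substitute y = sum_n a_n x^n.
(1 + 2 x^2) y'' contributes (n+2)(n+1) a_{n+2} + 2 n(n-1) a_n at x^n.
5 x y'(x) contributes 5 n a_n at x^n.
-y(x) contributes -1 a_n at x^n.
Matching x^n: (n+2)(n+1) a_{n+2} + (2 n(n-1) + 5 n - 1) a_n = 0.
Thus a_{n+2} = (-2 n(n-1) - 5 n + 1) / ((n+1)(n+2)) * a_n.

Check with a_0 = 1, a_1 = 1 (apply the recurrence for n = 0, 1, 2, 3): a_0 = 1, a_1 = 1, a_2 = 1/2, a_3 = -2/3, a_4 = -13/24, a_5 = 13/15.

a_(n+2) = (-2 n(n-1) - 5 n + 1) / ((n+1)(n+2)) * a_n; check: a_0 = 1, a_1 = 1, a_2 = 1/2, a_3 = -2/3, a_4 = -13/24, a_5 = 13/15


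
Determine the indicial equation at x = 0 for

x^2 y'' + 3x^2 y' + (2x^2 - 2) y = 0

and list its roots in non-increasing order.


Divide by x^2 to reach normal form y'' + P_1(x) y' + P_2(x) y = 0 with P_1(x) = 3 and P_2(x) = 2 - 2/x^2.
x = 0 is a singular point because the y-coefficient 2 - 2/x^2 has a pole at x = 0.
It is a regular singular point because x P_1(x) = p(x) = 3x and x^2 P_2(x) = q(x) = 2x^2 - 2 are polynomials, hence analytic at x = 0.
p(0) = 0,  q(0) = -2.
Indicial equation: r(r-1) + p(0) r + q(0) = 0, i.e. r^2 + (p(0) - 1) r + q(0) = 0, i.e. r^2 - 1 r - 2 = 0.
Discriminant: (-1)^2 - 4(-2) = 9, so r = (1 ± 3)/2.
Solving: r_1 = 2, r_2 = -1.

indicial: r^2 - 1 r - 2 = 0; roots r_1 = 2, r_2 = -1


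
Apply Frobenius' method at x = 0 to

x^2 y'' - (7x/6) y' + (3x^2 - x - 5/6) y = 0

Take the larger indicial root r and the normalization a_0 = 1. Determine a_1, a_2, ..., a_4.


Write in Frobenius form y'' + (p(x)/x) y' + (q(x)/x^2) y = 0:
  p(x) = -7/6,  q(x) = 3x^2 - x - 5/6.
Indicial equation: r(r-1) + (-7/6) r + (-5/6) = 0 -> roots r_1 = 5/2, r_2 = -1/3.
Take r = r_1 = 5/2. Let y(x) = x^r sum_{n>=0} a_n x^n with a_0 = 1.
Substitute y = x^r sum a_n x^n and match x^{r+n}. The recurrence is
  D(n) a_n - 1 a_{n-1} + 3 a_{n-2} = 0,  where D(n) = (r+n)(r+n-1) + (-7/6)(r+n) + (-5/6).
  a_n = [1 a_{n-1} - 3 a_{n-2}] / D(n).
Since the indicial polynomial factors as (r - r_1)(r - r_2), D(n) = (r_1 + n - r_1)(r_1 + n - r_2) = n(n + 17/6).
Evaluating step by step (a_0 = 1):
  n = 1: D(1) = 1(1 + 17/6) = 23/6; numerator = 1(1) = 1; a_1 = (1)/(23/6) = 6/23
  n = 2: D(2) = 2(2 + 17/6) = 29/3; numerator = 1(6/23) - 3(1) = -63/23; a_2 = (-63/23)/(29/3) = -189/667
  n = 3: D(3) = 3(3 + 17/6) = 35/2; numerator = 1(-189/667) - 3(6/23) = -711/667; a_3 = (-711/667)/(35/2) = -1422/23345
  n = 4: D(4) = 4(4 + 17/6) = 82/3; numerator = 1(-1422/23345) - 3(-189/667) = 801/1015; a_4 = (801/1015)/(82/3) = 2403/83230

r = 5/2; a_0 = 1; a_1 = 6/23; a_2 = -189/667; a_3 = -1422/23345; a_4 = 2403/83230


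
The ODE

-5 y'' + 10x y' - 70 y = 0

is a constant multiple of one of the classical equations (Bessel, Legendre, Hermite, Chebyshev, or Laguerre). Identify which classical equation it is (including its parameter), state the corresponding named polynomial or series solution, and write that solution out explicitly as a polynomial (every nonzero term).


All three coefficients share the factor -5; dividing through by -5 gives  y'' - 2x y' + 14 y = 0.
This matches the Hermite equation y'' - 2x y' + 2n y = 0 with 2n = 14, so n = 7; the polynomial solution is H_7(x).
With y = sum_k a_k x^k, matching x^k gives (k+2)(k+1) a_{k+2} = 2(k - n) a_k = 2(k - 7) a_k. The right side vanishes at k = 7, so the series with the parity of 7 terminates at degree 7.
Standard normalization: leading coefficient of H_n is 2^n, so a_7 = 2^7 = 128. Work downward with a_k = (k+1)(k+2) a_{k+2} / (2(k - n)):
  a_5 = (6)(7)(128) / (2(5 - 7)) = 5376/(-4) = -1344
  a_3 = (4)(5)(-1344) / (2(3 - 7)) = -26880/(-8) = 3360
  a_1 = (2)(3)(3360) / (2(1 - 7)) = 20160/(-12) = -1680
Hence H_7(x) = 128 x^7 - 1344 x^5 + 3360 x^3 - 1680 x.

H_7(x); series = 128 x^7 - 1344 x^5 + 3360 x^3 - 1680 x


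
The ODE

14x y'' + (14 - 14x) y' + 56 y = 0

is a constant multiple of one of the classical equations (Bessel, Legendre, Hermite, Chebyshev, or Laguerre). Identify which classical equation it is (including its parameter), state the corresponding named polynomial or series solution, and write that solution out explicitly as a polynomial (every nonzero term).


All three coefficients share the factor 14; dividing through by 14 gives  x y'' + (1 - x) y' + 4 y = 0.
This matches the Laguerre equation x y'' + (1 - x) y' + n y = 0 with n = 4; the polynomial solution is L_4(x).
With y = sum_k a_k x^k, matching x^k gives (k+1)k a_{k+1} + (k+1) a_{k+1} - k a_k + n a_k = 0, i.e. (k+1)^2 a_{k+1} = (k - n) a_k = (k - 4) a_k. The right side vanishes at k = 4, so the series terminates at degree 4.
Standard normalization L_n(0) = 1 gives a_0 = 1. Work upward with a_{k+1} = (k - 4) a_k / (k+1)^2:
  a_1 = (0 - 4)(1) / 1^2 = -4/1 = -4
  a_2 = (1 - 4)(-4) / 2^2 = 12/4 = 3
  a_3 = (2 - 4)(3) / 3^2 = -6/9 = -2/3
  a_4 = (3 - 4)(-2/3) / 4^2 = (2/3)/16 = 1/24
Hence L_4(x) = x^4/24 - 2 x^3/3 + 3 x^2 - 4 x + 1.

L_4(x); series = x^4/24 - 2 x^3/3 + 3 x^2 - 4 x + 1


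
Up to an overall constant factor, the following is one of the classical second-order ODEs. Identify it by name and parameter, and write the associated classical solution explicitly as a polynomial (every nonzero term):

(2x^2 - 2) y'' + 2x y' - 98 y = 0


All three coefficients share the factor -2; dividing through by -2 gives  (1 - x^2) y'' - x y' + 49 y = 0.
This matches the Chebyshev equation (1 - x^2) y'' - x y' + n^2 y = 0 (note the -x y' term, not -2x y') with n^2 = 49, so n = 7; the polynomial solution is T_7(x).
With y = sum_k a_k x^k, matching x^k gives (k+2)(k+1) a_{k+2} = (k^2 - n^2) a_k = (k - 7)(k + 7) a_k. The right side vanishes at k = 7, so the series with the parity of 7 terminates at degree 7.
Standard normalization: leading coefficient of T_n is 2^(n-1), so a_7 = 2^6 = 64. Work downward with a_k = (k+1)(k+2) a_{k+2} / ((k - 7)(k + 7)):
  a_5 = (6)(7)(64) / ((5 - 7)(5 + 7)) = 2688/(-24) = -112
  a_3 = (4)(5)(-112) / ((3 - 7)(3 + 7)) = -2240/(-40) = 56
  a_1 = (2)(3)(56) / ((1 - 7)(1 + 7)) = 336/(-48) = -7
Hence T_7(x) = 64 x^7 - 112 x^5 + 56 x^3 - 7 x.

T_7(x); series = 64 x^7 - 112 x^5 + 56 x^3 - 7 x
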